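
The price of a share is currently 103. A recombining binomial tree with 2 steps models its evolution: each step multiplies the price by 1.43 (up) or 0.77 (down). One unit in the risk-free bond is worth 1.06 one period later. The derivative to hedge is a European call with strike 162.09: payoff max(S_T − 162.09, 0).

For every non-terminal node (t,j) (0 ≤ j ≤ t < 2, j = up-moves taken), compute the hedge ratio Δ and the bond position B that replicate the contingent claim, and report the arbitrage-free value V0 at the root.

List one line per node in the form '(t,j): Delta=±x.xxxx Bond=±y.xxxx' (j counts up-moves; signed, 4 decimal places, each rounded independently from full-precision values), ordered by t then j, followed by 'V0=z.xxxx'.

(0,0): Delta=0.2960 Bond=-22.1433
(1,0): Delta=0.0000 Bond=0.0000
(1,1): Delta=0.4993 Bond=-53.4187
V0=8.3397

Risk-neutral probability p* = (R−d)/(u−d) = (1.06−0.77)/(1.43−0.77) = 0.4394.
Terminal payoffs: V(2,0)=0.0000, V(2,1)=0.0000, V(2,2)=48.5347
(1,0): S=79.3100. Δ = (V_up−V_dn)/(S_up−S_dn) = (0.0000−0.0000)/(113.4133−61.0687) = 0.0000. V = [p*·0.0000 + (1−p*)·0.0000]/1.06 = 0.0000. B = V − Δ·S = 0.0000.
(1,1): S=147.2900. Δ = (V_up−V_dn)/(S_up−S_dn) = (48.5347−0.0000)/(210.6247−113.4133) = 0.4993. V = [p*·48.5347 + (1−p*)·0.0000]/1.06 = 20.1187. B = V − Δ·S = -53.4187.
(0,0): S=103.0000. Δ = (V_up−V_dn)/(S_up−S_dn) = (20.1187−0.0000)/(147.2900−79.3100) = 0.2960. V = [p*·20.1187 + (1−p*)·0.0000]/1.06 = 8.3397. B = V − Δ·S = -22.1433.
Check: Δ(0,0)·S0 + B(0,0) = 8.3397 = V0.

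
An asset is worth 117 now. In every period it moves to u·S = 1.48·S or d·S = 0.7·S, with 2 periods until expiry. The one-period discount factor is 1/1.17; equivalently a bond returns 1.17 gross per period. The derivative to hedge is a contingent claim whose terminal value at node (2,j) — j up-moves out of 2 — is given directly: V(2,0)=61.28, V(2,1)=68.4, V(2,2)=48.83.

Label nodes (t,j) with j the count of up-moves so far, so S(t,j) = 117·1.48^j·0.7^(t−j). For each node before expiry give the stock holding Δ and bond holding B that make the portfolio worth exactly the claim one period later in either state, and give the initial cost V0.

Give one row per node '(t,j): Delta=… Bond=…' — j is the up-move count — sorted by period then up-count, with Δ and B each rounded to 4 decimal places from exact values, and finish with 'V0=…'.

No-arbitrage ⇒ martingale measure with p* = (R−d)/(u−d) = 0.6026.
Terminal payoffs: V(2,0)=61.2800, V(2,1)=68.4000, V(2,2)=48.8300
  t=1,j=0: stock 81.9000 → up 121.2120 (V=68.4000), down 57.3300 (V=61.2800). Price 56.0430; hedge Δ=0.1115, bond B=46.9147.
  t=1,j=1: stock 173.1600 → up 256.2768 (V=48.8300), down 121.2120 (V=68.4000). Price 48.3828; hedge Δ=-0.1449, bond B=73.4725.
  t=0,j=0: stock 117.0000 → up 173.1600 (V=48.3828), down 81.9000 (V=56.0430). Price 43.9549; hedge Δ=-0.0839, bond B=53.7756.
Each (Δ,B) replicates both successor values, so the strategy is self-financing and V0 is arbitrage-free.

(0,0): Delta=-0.0839 Bond=53.7756
(1,0): Delta=0.1115 Bond=46.9147
(1,1): Delta=-0.1449 Bond=73.4725
V0=43.9549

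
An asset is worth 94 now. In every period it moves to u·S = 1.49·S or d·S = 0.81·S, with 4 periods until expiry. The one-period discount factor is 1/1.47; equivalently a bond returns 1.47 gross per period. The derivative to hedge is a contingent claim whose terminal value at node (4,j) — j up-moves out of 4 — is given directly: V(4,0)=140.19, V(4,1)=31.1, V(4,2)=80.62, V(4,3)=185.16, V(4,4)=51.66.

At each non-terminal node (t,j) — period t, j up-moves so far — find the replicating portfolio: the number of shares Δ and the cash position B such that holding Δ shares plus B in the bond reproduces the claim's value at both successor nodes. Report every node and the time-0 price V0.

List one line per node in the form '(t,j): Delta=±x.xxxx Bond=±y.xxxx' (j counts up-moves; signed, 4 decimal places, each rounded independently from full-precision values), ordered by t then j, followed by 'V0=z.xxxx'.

(0,0): Delta=-0.5578 Bond=66.5993
(1,0): Delta=0.9047 Bond=-13.4485
(1,1): Delta=-0.5819 Bond=101.2752
(2,0): Delta=0.7276 Bond=-8.8489
(2,1): Delta=0.9076 Bond=-20.1002
(2,2): Delta=-0.6064 Bond=153.9950
(3,0): Delta=-3.2114 Bond=183.7656
(3,1): Delta=0.7925 Bond=-18.9708
(3,2): Delta=0.9095 Bond=-29.8677
(3,3): Delta=-0.6314 Bond=234.1375
V0=14.1686

The replicating-portfolio and risk-neutral prices coincide; use p* = (1.47−0.81)/(1.49−0.81) = 0.9706 for the latter.
Terminal values V(4,·): V(4,0)=140.1900, V(4,1)=31.1000, V(4,2)=80.6200, V(4,3)=185.1600, V(4,4)=51.6600
(3,0): S=49.9555. Δ = (V_up−V_dn)/(S_up−S_dn) = (31.1000−140.1900)/(74.4336−40.4639) = -3.2114. V = [p*·31.1000 + (1−p*)·140.1900]/1.47 = 23.3391. B = V − Δ·S = 183.7656.
(3,1): S=91.8934. Δ = (V_up−V_dn)/(S_up−S_dn) = (80.6200−31.1000)/(136.9211−74.4336) = 0.7925. V = [p*·80.6200 + (1−p*)·31.1000]/1.47 = 53.8527. B = V − Δ·S = -18.9708.
(3,2): S=169.0384. Δ = (V_up−V_dn)/(S_up−S_dn) = (185.1600−80.6200)/(251.8672−136.9211) = 0.9095. V = [p*·185.1600 + (1−p*)·80.6200]/1.47 = 123.8675. B = V − Δ·S = -29.8677.
(3,3): S=310.9472. Δ = (V_up−V_dn)/(S_up−S_dn) = (51.6600−185.1600)/(463.3113−251.8672) = -0.6314. V = [p*·51.6600 + (1−p*)·185.1600]/1.47 = 37.8139. B = V − Δ·S = 234.1375.
(2,0): S=61.6734. Δ = (V_up−V_dn)/(S_up−S_dn) = (53.8527−23.3391)/(91.8934−49.9555) = 0.7276. V = [p*·53.8527 + (1−p*)·23.3391]/1.47 = 36.0240. B = V − Δ·S = -8.8489.
(2,1): S=113.4486. Δ = (V_up−V_dn)/(S_up−S_dn) = (123.8675−53.8527)/(169.0384−91.8934) = 0.9076. V = [p*·123.8675 + (1−p*)·53.8527]/1.47 = 82.8628. B = V − Δ·S = -20.1002.
(2,2): S=208.6894. Δ = (V_up−V_dn)/(S_up−S_dn) = (37.8139−123.8675)/(310.9472−169.0384) = -0.6064. V = [p*·37.8139 + (1−p*)·123.8675]/1.47 = 27.4455. B = V − Δ·S = 153.9950.
(1,0): S=76.1400. Δ = (V_up−V_dn)/(S_up−S_dn) = (82.8628−36.0240)/(113.4486−61.6734) = 0.9047. V = [p*·82.8628 + (1−p*)·36.0240]/1.47 = 55.4321. B = V − Δ·S = -13.4485.
(1,1): S=140.0600. Δ = (V_up−V_dn)/(S_up−S_dn) = (27.4455−82.8628)/(208.6894−113.4486) = -0.5819. V = [p*·27.4455 + (1−p*)·82.8628]/1.47 = 19.7792. B = V − Δ·S = 101.2752.
(0,0): S=94.0000. Δ = (V_up−V_dn)/(S_up−S_dn) = (19.7792−55.4321)/(140.0600−76.1400) = -0.5578. V = [p*·19.7792 + (1−p*)·55.4321]/1.47 = 14.1686. B = V − Δ·S = 66.5993.
Each (Δ,B) replicates both successor values, so the strategy is self-financing and V0 is arbitrage-free.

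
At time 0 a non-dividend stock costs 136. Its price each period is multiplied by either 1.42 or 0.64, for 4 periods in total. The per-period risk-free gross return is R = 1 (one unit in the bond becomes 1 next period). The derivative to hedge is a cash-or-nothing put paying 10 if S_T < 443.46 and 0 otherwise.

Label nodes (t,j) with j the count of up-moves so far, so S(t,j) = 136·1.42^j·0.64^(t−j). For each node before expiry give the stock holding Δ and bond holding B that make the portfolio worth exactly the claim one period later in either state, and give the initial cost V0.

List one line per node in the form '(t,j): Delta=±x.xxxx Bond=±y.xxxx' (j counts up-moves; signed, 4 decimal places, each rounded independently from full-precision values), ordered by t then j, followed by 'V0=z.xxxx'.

Risk-neutral probability p* = (R−d)/(u−d) = (1−0.64)/(1.42−0.64) = 0.4615.
Terminal payoffs: V(4,0)=10.0000, V(4,1)=10.0000, V(4,2)=10.0000, V(4,3)=10.0000, V(4,4)=0.0000
Node (3,0) S=35.6516: V=(p*·10.0000+(1−p*)·10.0000)/1=10.0000; Δ=(10.0000−10.0000)/(50.6252−22.8170)=0.0000; B=V−Δ·S=10.0000
Node (3,1) S=79.1020: V=(p*·10.0000+(1−p*)·10.0000)/1=10.0000; Δ=(10.0000−10.0000)/(112.3248−50.6252)=0.0000; B=V−Δ·S=10.0000
Node (3,2) S=175.5075: V=(p*·10.0000+(1−p*)·10.0000)/1=10.0000; Δ=(10.0000−10.0000)/(249.2206−112.3248)=0.0000; B=V−Δ·S=10.0000
Node (3,3) S=389.4072: V=(p*·0.0000+(1−p*)·10.0000)/1=5.3846; Δ=(0.0000−10.0000)/(552.9582−249.2206)=-0.0329; B=V−Δ·S=18.2051
Node (2,0) S=55.7056: V=(p*·10.0000+(1−p*)·10.0000)/1=10.0000; Δ=(10.0000−10.0000)/(79.1020−35.6516)=0.0000; B=V−Δ·S=10.0000
Node (2,1) S=123.5968: V=(p*·10.0000+(1−p*)·10.0000)/1=10.0000; Δ=(10.0000−10.0000)/(175.5075−79.1020)=0.0000; B=V−Δ·S=10.0000
Node (2,2) S=274.2304: V=(p*·5.3846+(1−p*)·10.0000)/1=7.8698; Δ=(5.3846−10.0000)/(389.4072−175.5075)=-0.0216; B=V−Δ·S=13.7870
Node (1,0) S=87.0400: V=(p*·10.0000+(1−p*)·10.0000)/1=10.0000; Δ=(10.0000−10.0000)/(123.5968−55.7056)=0.0000; B=V−Δ·S=10.0000
Node (1,1) S=193.1200: V=(p*·7.8698+(1−p*)·10.0000)/1=9.0168; Δ=(7.8698−10.0000)/(274.2304−123.5968)=-0.0141; B=V−Δ·S=11.7478
Node (0,0) S=136.0000: V=(p*·9.0168+(1−p*)·10.0000)/1=9.5462; Δ=(9.0168−10.0000)/(193.1200−87.0400)=-0.0093; B=V−Δ·S=10.8067
Each (Δ,B) replicates both successor values, so the strategy is self-financing and V0 is arbitrage-free.

(0,0): Delta=-0.0093 Bond=10.8067
(1,0): Delta=0.0000 Bond=10.0000
(1,1): Delta=-0.0141 Bond=11.7478
(2,0): Delta=0.0000 Bond=10.0000
(2,1): Delta=0.0000 Bond=10.0000
(2,2): Delta=-0.0216 Bond=13.7870
(3,0): Delta=0.0000 Bond=10.0000
(3,1): Delta=0.0000 Bond=10.0000
(3,2): Delta=0.0000 Bond=10.0000
(3,3): Delta=-0.0329 Bond=18.2051
V0=9.5462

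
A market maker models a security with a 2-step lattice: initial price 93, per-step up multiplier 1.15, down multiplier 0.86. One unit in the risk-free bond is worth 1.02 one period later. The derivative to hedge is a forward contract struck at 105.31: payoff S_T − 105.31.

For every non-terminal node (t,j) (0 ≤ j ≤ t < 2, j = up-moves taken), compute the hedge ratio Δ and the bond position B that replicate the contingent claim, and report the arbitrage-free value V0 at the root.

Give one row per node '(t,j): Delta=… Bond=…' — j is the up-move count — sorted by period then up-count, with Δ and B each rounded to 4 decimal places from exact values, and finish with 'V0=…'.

(0,0): Delta=1.0000 Bond=-101.2207
(1,0): Delta=1.0000 Bond=-103.2451
(1,1): Delta=1.0000 Bond=-103.2451
V0=-8.2207

Under the risk-neutral measure, an up-move has probability p* = (R−d)/(u−d) = 0.5517 and values discount at R = 1.02.
Payoff layer (t=2): V(2,0)=-36.5272, V(2,1)=-13.3330, V(2,2)=17.6825
Node (1,0) S=79.9800: V=(p*·-13.3330+(1−p*)·-36.5272)/1.02=-23.2651; Δ=(-13.3330−-36.5272)/(91.9770−68.7828)=1.0000; B=V−Δ·S=-103.2451
Node (1,1) S=106.9500: V=(p*·17.6825+(1−p*)·-13.3330)/1.02=3.7049; Δ=(17.6825−-13.3330)/(122.9925−91.9770)=1.0000; B=V−Δ·S=-103.2451
Node (0,0) S=93.0000: V=(p*·3.7049+(1−p*)·-23.2651)/1.02=-8.2207; Δ=(3.7049−-23.2651)/(106.9500−79.9800)=1.0000; B=V−Δ·S=-101.2207
Self-financing check: at every node Δ·S+B equals the discounted successor values.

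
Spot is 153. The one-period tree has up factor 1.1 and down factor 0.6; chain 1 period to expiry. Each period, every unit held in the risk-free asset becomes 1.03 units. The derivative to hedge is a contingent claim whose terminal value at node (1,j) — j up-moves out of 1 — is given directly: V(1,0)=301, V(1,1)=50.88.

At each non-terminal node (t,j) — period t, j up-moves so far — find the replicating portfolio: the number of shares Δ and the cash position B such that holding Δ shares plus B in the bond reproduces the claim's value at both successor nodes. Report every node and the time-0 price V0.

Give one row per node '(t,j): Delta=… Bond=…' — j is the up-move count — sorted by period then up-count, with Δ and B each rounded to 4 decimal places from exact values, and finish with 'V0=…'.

Under the risk-neutral measure, an up-move has probability p* = (R−d)/(u−d) = 0.8600 and values discount at R = 1.03.
Terminal payoffs: V(1,0)=301.0000, V(1,1)=50.8800
  t=0,j=0: stock 153.0000 → up 168.3000 (V=50.8800), down 91.8000 (V=301.0000). Price 83.3950; hedge Δ=-3.2695, bond B=583.6350.
Root portfolio cost Δ·153+B reproduces V0=83.3950.

(0,0): Delta=-3.2695 Bond=583.6350
V0=83.3950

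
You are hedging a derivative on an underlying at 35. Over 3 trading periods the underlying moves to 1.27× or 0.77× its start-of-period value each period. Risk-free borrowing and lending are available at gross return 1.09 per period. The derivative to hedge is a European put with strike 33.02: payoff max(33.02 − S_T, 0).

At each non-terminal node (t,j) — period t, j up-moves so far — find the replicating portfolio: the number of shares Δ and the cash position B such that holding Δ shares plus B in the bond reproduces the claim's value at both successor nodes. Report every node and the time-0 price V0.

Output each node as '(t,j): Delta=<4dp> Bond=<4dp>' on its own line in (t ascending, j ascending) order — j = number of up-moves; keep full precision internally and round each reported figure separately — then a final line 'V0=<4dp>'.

(0,0): Delta=-0.2124 Bond=9.3288
(1,0): Delta=-0.5448 Bond=19.1253
(1,1): Delta=-0.0991 Bond=5.1301
(2,0): Delta=-1.0000 Bond=30.2936
(2,1): Delta=-0.3895 Bond=15.5327
(2,2): Delta=0.0000 Bond=0.0000
V0=1.8947

Risk-neutral probability p* = (R−d)/(u−d) = (1.09−0.77)/(1.27−0.77) = 0.6400.
Terminal payoffs: V(3,0)=17.0413, V(3,1)=6.6656, V(3,2)=0.0000, V(3,3)=0.0000
(2,0): S=20.7515. Δ = (V_up−V_dn)/(S_up−S_dn) = (6.6656−17.0413)/(26.3544−15.9787) = -1.0000. V = [p*·6.6656 + (1−p*)·17.0413]/1.09 = 9.5421. B = V − Δ·S = 30.2936.
(2,1): S=34.2265. Δ = (V_up−V_dn)/(S_up−S_dn) = (0.0000−6.6656)/(43.4677−26.3544) = -0.3895. V = [p*·0.0000 + (1−p*)·6.6656]/1.09 = 2.2015. B = V − Δ·S = 15.5327.
(2,2): S=56.4515. Δ = (V_up−V_dn)/(S_up−S_dn) = (0.0000−0.0000)/(71.6934−43.4677) = 0.0000. V = [p*·0.0000 + (1−p*)·0.0000]/1.09 = 0.0000. B = V − Δ·S = 0.0000.
(1,0): S=26.9500. Δ = (V_up−V_dn)/(S_up−S_dn) = (2.2015−9.5421)/(34.2265−20.7515) = -0.5448. V = [p*·2.2015 + (1−p*)·9.5421]/1.09 = 4.4441. B = V − Δ·S = 19.1253.
(1,1): S=44.4500. Δ = (V_up−V_dn)/(S_up−S_dn) = (0.0000−2.2015)/(56.4515−34.2265) = -0.0991. V = [p*·0.0000 + (1−p*)·2.2015]/1.09 = 0.7271. B = V − Δ·S = 5.1301.
(0,0): S=35.0000. Δ = (V_up−V_dn)/(S_up−S_dn) = (0.7271−4.4441)/(44.4500−26.9500) = -0.2124. V = [p*·0.7271 + (1−p*)·4.4441]/1.09 = 1.8947. B = V − Δ·S = 9.3288.
Root portfolio cost Δ·35+B reproduces V0=1.8947.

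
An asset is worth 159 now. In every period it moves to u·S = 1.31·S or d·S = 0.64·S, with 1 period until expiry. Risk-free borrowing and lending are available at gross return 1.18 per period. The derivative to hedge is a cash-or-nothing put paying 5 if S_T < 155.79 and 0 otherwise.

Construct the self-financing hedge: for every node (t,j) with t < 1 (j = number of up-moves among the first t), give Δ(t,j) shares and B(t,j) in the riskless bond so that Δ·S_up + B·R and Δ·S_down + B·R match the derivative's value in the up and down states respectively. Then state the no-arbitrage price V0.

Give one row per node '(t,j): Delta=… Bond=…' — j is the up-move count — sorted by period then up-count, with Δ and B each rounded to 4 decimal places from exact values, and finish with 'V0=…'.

Under the risk-neutral measure, an up-move has probability p* = (R−d)/(u−d) = 0.8060 and values discount at R = 1.18.
Terminal values V(1,·): V(1,0)=5.0000, V(1,1)=0.0000
Node (0,0) S=159.0000: V=(p*·0.0000+(1−p*)·5.0000)/1.18=0.8222; Δ=(0.0000−5.0000)/(208.2900−101.7600)=-0.0469; B=V−Δ·S=8.2848
The time-0 hedge costs 0.8222, which is the no-arbitrage price.

(0,0): Delta=-0.0469 Bond=8.2848
V0=0.8222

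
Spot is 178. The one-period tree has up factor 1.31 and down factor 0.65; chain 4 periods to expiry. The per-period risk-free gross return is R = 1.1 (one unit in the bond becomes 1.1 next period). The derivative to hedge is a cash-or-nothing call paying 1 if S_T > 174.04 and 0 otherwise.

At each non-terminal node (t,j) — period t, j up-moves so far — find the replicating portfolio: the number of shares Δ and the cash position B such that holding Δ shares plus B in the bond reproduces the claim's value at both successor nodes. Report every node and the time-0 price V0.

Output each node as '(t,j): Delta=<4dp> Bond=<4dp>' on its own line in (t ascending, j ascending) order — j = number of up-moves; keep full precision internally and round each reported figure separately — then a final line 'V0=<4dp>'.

(0,0): Delta=0.0028 Bond=-0.0820
(1,0): Delta=0.0050 Bond=-0.3440
(1,1): Delta=0.0023 Bond=0.0282
(2,0): Delta=0.0000 Bond=0.0000
(2,1): Delta=0.0062 Bond=-0.5549
(2,2): Delta=0.0014 Bond=0.3045
(3,0): Delta=0.0000 Bond=0.0000
(3,1): Delta=0.0000 Bond=0.0000
(3,2): Delta=0.0076 Bond=-0.8953
(3,3): Delta=0.0000 Bond=0.9091
V0=0.4231

The replicating-portfolio and risk-neutral prices coincide; use p* = (1.1−0.65)/(1.31−0.65) = 0.6818 for the latter.
At expiry t=4: V(4,0)=0.0000, V(4,1)=0.0000, V(4,2)=0.0000, V(4,3)=1.0000, V(4,4)=1.0000
Node (3,0) S=48.8833: V=(p*·0.0000+(1−p*)·0.0000)/1.1=0.0000; Δ=(0.0000−0.0000)/(64.0371−31.7741)=0.0000; B=V−Δ·S=0.0000
Node (3,1) S=98.5186: V=(p*·0.0000+(1−p*)·0.0000)/1.1=0.0000; Δ=(0.0000−0.0000)/(129.0593−64.0371)=0.0000; B=V−Δ·S=0.0000
Node (3,2) S=198.5528: V=(p*·1.0000+(1−p*)·0.0000)/1.1=0.6198; Δ=(1.0000−0.0000)/(260.1041−129.0593)=0.0076; B=V−Δ·S=-0.8953
Node (3,3) S=400.1602: V=(p*·1.0000+(1−p*)·1.0000)/1.1=0.9091; Δ=(1.0000−1.0000)/(524.2099−260.1041)=0.0000; B=V−Δ·S=0.9091
Node (2,0) S=75.2050: V=(p*·0.0000+(1−p*)·0.0000)/1.1=0.0000; Δ=(0.0000−0.0000)/(98.5186−48.8833)=0.0000; B=V−Δ·S=0.0000
Node (2,1) S=151.5670: V=(p*·0.6198+(1−p*)·0.0000)/1.1=0.3842; Δ=(0.6198−0.0000)/(198.5528−98.5186)=0.0062; B=V−Δ·S=-0.5549
Node (2,2) S=305.4658: V=(p*·0.9091+(1−p*)·0.6198)/1.1=0.7428; Δ=(0.9091−0.6198)/(400.1602−198.5528)=0.0014; B=V−Δ·S=0.3045
Node (1,0) S=115.7000: V=(p*·0.3842+(1−p*)·0.0000)/1.1=0.2381; Δ=(0.3842−0.0000)/(151.5670−75.2050)=0.0050; B=V−Δ·S=-0.3440
Node (1,1) S=233.1800: V=(p*·0.7428+(1−p*)·0.3842)/1.1=0.5715; Δ=(0.7428−0.3842)/(305.4658−151.5670)=0.0023; B=V−Δ·S=0.0282
Node (0,0) S=178.0000: V=(p*·0.5715+(1−p*)·0.2381)/1.1=0.4231; Δ=(0.5715−0.2381)/(233.1800−115.7000)=0.0028; B=V−Δ·S=-0.0820
Each (Δ,B) replicates both successor values, so the strategy is self-financing and V0 is arbitrage-free.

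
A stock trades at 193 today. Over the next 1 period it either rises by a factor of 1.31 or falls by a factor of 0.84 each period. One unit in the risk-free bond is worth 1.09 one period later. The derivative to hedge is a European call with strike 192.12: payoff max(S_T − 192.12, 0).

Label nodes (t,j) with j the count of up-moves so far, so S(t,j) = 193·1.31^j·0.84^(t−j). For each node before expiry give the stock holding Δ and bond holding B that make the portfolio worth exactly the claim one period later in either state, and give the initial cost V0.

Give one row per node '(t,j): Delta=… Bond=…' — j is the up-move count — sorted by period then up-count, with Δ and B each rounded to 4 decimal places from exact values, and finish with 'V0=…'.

(0,0): Delta=0.6693 Bond=-99.5440
V0=29.6262

No-arbitrage ⇒ martingale measure with p* = (R−d)/(u−d) = 0.5319.
Terminal values V(1,·): V(1,0)=0.0000, V(1,1)=60.7100
Node (0,0) S=193.0000: V=(p*·60.7100+(1−p*)·0.0000)/1.09=29.6262; Δ=(60.7100−0.0000)/(252.8300−162.1200)=0.6693; B=V−Δ·S=-99.5440
The time-0 hedge costs 29.6262, which is the no-arbitrage price.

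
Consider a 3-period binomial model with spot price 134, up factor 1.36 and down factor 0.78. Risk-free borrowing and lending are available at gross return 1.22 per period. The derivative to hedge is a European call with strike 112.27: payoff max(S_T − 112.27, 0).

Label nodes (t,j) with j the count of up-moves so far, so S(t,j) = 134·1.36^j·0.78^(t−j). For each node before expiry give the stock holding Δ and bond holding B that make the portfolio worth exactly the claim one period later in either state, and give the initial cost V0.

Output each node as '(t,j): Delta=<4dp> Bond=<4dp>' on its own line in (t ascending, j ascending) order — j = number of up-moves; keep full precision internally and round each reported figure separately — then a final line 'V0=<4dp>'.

No-arbitrage ⇒ martingale measure with p* = (R−d)/(u−d) = 0.7586.
Payoff layer (t=3): V(3,0)=0.0000, V(3,1)=0.0000, V(3,2)=81.0502, V(3,3)=224.8011
  t=2,j=0: stock 81.5256 → up 110.8748 (V=0.0000), down 63.5900 (V=0.0000). Price 0.0000; hedge Δ=0.0000, bond B=0.0000.
  t=2,j=1: stock 142.1472 → up 193.3202 (V=81.0502), down 110.8748 (V=0.0000). Price 50.3986; hedge Δ=0.9831, bond B=-89.3431.
  t=2,j=2: stock 247.8464 → up 337.0711 (V=224.8011), down 193.3202 (V=81.0502). Price 155.8218; hedge Δ=1.0000, bond B=-92.0246.
  t=1,j=0: stock 104.5200 → up 142.1472 (V=50.3986), down 81.5256 (V=0.0000). Price 31.3389; hedge Δ=0.8314, bond B=-55.5553.
  t=1,j=1: stock 182.2400 → up 247.8464 (V=155.8218), down 142.1472 (V=50.3986). Price 106.8646; hedge Δ=0.9974, bond B=-74.8994.
  t=0,j=0: stock 134.0000 → up 182.2400 (V=106.8646), down 104.5200 (V=31.3389). Price 72.6510; hedge Δ=0.9718, bond B=-57.5657.
Root portfolio cost Δ·134+B reproduces V0=72.6510.

(0,0): Delta=0.9718 Bond=-57.5657
(1,0): Delta=0.8314 Bond=-55.5553
(1,1): Delta=0.9974 Bond=-74.8994
(2,0): Delta=0.0000 Bond=0.0000
(2,1): Delta=0.9831 Bond=-89.3431
(2,2): Delta=1.0000 Bond=-92.0246
V0=72.6510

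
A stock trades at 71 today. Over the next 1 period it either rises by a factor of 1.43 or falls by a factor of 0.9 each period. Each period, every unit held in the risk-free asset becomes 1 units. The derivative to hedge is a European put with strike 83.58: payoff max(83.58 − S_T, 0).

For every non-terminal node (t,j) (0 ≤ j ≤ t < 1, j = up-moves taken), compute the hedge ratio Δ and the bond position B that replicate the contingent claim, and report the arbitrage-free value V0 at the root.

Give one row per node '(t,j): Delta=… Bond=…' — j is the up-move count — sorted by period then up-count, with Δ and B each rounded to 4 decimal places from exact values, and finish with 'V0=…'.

The replicating-portfolio and risk-neutral prices coincide; use p* = (1−0.9)/(1.43−0.9) = 0.1887 for the latter.
Payoff layer (t=1): V(1,0)=19.6800, V(1,1)=0.0000
  t=0,j=0: stock 71.0000 → up 101.5300 (V=0.0000), down 63.9000 (V=19.6800). Price 15.9668; hedge Δ=-0.5230, bond B=53.0989.
Each (Δ,B) replicates both successor values, so the strategy is self-financing and V0 is arbitrage-free.

(0,0): Delta=-0.5230 Bond=53.0989
V0=15.9668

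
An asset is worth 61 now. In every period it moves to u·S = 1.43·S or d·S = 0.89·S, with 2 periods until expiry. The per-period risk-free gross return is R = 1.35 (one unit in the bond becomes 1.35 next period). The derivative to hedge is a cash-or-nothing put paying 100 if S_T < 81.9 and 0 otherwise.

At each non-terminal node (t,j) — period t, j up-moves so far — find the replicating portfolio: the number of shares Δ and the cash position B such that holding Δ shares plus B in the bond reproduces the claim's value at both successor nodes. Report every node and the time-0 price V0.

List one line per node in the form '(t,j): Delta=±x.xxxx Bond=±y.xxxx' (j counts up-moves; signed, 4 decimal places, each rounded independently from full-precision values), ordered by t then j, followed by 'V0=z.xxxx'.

Risk-neutral probability p* = (R−d)/(u−d) = (1.35−0.89)/(1.43−0.89) = 0.8519.
Terminal values V(2,·): V(2,0)=100.0000, V(2,1)=100.0000, V(2,2)=0.0000
  t=1,j=0: stock 54.2900 → up 77.6347 (V=100.0000), down 48.3181 (V=100.0000). Price 74.0741; hedge Δ=0.0000, bond B=74.0741.
  t=1,j=1: stock 87.2300 → up 124.7389 (V=0.0000), down 77.6347 (V=100.0000). Price 10.9739; hedge Δ=-2.1230, bond B=196.1591.
  t=0,j=0: stock 61.0000 → up 87.2300 (V=10.9739), down 54.2900 (V=74.0741). Price 15.0534; hedge Δ=-1.9156, bond B=131.9055.
Root portfolio cost Δ·61+B reproduces V0=15.0534.

(0,0): Delta=-1.9156 Bond=131.9055
(1,0): Delta=0.0000 Bond=74.0741
(1,1): Delta=-2.1230 Bond=196.1591
V0=15.0534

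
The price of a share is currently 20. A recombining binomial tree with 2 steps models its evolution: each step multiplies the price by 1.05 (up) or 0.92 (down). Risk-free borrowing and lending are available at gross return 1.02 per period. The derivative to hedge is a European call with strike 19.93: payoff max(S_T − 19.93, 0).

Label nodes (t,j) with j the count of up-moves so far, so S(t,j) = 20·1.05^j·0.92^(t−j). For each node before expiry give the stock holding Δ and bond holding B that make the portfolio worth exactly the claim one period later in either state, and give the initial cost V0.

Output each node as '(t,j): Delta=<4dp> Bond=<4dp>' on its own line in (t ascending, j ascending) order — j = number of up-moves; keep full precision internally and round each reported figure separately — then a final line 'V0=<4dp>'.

(0,0): Delta=0.6149 Bond=-11.0927
(1,0): Delta=0.0000 Bond=0.0000
(1,1): Delta=0.7766 Bond=-14.7089
V0=1.2057

Risk-neutral probability p* = (R−d)/(u−d) = (1.02−0.92)/(1.05−0.92) = 0.7692.
Terminal values V(2,·): V(2,0)=0.0000, V(2,1)=0.0000, V(2,2)=2.1200
(1,0): S=18.4000. Δ = (V_up−V_dn)/(S_up−S_dn) = (0.0000−0.0000)/(19.3200−16.9280) = 0.0000. V = [p*·0.0000 + (1−p*)·0.0000]/1.02 = 0.0000. B = V − Δ·S = 0.0000.
(1,1): S=21.0000. Δ = (V_up−V_dn)/(S_up−S_dn) = (2.1200−0.0000)/(22.0500−19.3200) = 0.7766. V = [p*·2.1200 + (1−p*)·0.0000]/1.02 = 1.5988. B = V − Δ·S = -14.7089.
(0,0): S=20.0000. Δ = (V_up−V_dn)/(S_up−S_dn) = (1.5988−0.0000)/(21.0000−18.4000) = 0.6149. V = [p*·1.5988 + (1−p*)·0.0000]/1.02 = 1.2057. B = V − Δ·S = -11.0927.
Root portfolio cost Δ·20+B reproduces V0=1.2057.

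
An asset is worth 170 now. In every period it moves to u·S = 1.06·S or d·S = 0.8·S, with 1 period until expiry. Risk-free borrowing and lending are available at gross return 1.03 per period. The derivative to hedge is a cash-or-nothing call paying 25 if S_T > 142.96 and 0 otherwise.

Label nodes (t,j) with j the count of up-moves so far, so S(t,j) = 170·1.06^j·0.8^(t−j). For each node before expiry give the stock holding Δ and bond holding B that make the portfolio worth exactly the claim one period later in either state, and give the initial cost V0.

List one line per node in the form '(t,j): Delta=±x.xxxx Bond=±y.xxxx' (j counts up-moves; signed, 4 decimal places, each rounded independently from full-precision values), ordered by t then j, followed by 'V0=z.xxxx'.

(0,0): Delta=0.5656 Bond=-74.6826
V0=21.4712

No-arbitrage ⇒ martingale measure with p* = (R−d)/(u−d) = 0.8846.
Terminal payoffs: V(1,0)=0.0000, V(1,1)=25.0000
(0,0): S=170.0000. Δ = (V_up−V_dn)/(S_up−S_dn) = (25.0000−0.0000)/(180.2000−136.0000) = 0.5656. V = [p*·25.0000 + (1−p*)·0.0000]/1.03 = 21.4712. B = V − Δ·S = -74.6826.
Root portfolio cost Δ·170+B reproduces V0=21.4712.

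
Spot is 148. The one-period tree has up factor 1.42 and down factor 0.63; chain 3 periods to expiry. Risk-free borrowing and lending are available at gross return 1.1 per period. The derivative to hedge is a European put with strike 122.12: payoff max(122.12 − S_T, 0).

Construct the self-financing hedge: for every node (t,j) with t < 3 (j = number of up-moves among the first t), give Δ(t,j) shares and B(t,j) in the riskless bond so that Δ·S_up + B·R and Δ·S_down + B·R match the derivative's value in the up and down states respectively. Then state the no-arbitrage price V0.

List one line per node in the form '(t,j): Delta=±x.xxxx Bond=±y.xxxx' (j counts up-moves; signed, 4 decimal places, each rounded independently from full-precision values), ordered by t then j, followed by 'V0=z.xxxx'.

The replicating-portfolio and risk-neutral prices coincide; use p* = (1.1−0.63)/(1.42−0.63) = 0.5949 for the latter.
Payoff layer (t=3): V(3,0)=85.1130, V(3,1)=38.7075, V(3,2)=0.0000, V(3,3)=0.0000
(2,0): S=58.7412. Δ = (V_up−V_dn)/(S_up−S_dn) = (38.7075−85.1130)/(83.4125−37.0070) = -1.0000. V = [p*·38.7075 + (1−p*)·85.1130]/1.1 = 52.2770. B = V − Δ·S = 111.0182.
(2,1): S=132.4008. Δ = (V_up−V_dn)/(S_up−S_dn) = (0.0000−38.7075)/(188.0091−83.4125) = -0.3701. V = [p*·0.0000 + (1−p*)·38.7075]/1.1 = 14.2536. B = V − Δ·S = 63.2505.
(2,2): S=298.4272. Δ = (V_up−V_dn)/(S_up−S_dn) = (0.0000−0.0000)/(423.7666−188.0091) = 0.0000. V = [p*·0.0000 + (1−p*)·0.0000]/1.1 = 0.0000. B = V − Δ·S = 0.0000.
(1,0): S=93.2400. Δ = (V_up−V_dn)/(S_up−S_dn) = (14.2536−52.2770)/(132.4008−58.7412) = -0.5162. V = [p*·14.2536 + (1−p*)·52.2770]/1.1 = 26.9595. B = V − Δ·S = 75.0904.
(1,1): S=210.1600. Δ = (V_up−V_dn)/(S_up−S_dn) = (0.0000−14.2536)/(298.4272−132.4008) = -0.0859. V = [p*·0.0000 + (1−p*)·14.2536]/1.1 = 5.2487. B = V − Δ·S = 23.2913.
(0,0): S=148.0000. Δ = (V_up−V_dn)/(S_up−S_dn) = (5.2487−26.9595)/(210.1600−93.2400) = -0.1857. V = [p*·5.2487 + (1−p*)·26.9595]/1.1 = 12.7664. B = V − Δ·S = 40.2484.
Self-financing check: at every node Δ·S+B equals the discounted successor values.

(0,0): Delta=-0.1857 Bond=40.2484
(1,0): Delta=-0.5162 Bond=75.0904
(1,1): Delta=-0.0859 Bond=23.2913
(2,0): Delta=-1.0000 Bond=111.0182
(2,1): Delta=-0.3701 Bond=63.2505
(2,2): Delta=0.0000 Bond=0.0000
V0=12.7664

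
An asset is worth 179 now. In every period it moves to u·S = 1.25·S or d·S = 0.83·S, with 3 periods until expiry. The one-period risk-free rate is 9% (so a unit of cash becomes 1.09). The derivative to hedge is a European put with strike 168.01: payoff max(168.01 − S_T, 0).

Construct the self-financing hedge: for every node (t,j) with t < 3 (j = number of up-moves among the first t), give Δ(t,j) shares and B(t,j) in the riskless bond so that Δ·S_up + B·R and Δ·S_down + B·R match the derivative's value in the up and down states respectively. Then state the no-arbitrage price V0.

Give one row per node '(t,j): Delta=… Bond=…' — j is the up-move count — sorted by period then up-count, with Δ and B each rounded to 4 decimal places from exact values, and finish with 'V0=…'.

No-arbitrage ⇒ martingale measure with p* = (R−d)/(u−d) = 0.6190.
Terminal payoffs: V(3,0)=65.6601, V(3,1)=13.8686, V(3,2)=0.0000, V(3,3)=0.0000
(2,0): S=123.3131. Δ = (V_up−V_dn)/(S_up−S_dn) = (13.8686−65.6601)/(154.1414−102.3499) = -1.0000. V = [p*·13.8686 + (1−p*)·65.6601]/1.09 = 30.8245. B = V − Δ·S = 154.1376.
(2,1): S=185.7125. Δ = (V_up−V_dn)/(S_up−S_dn) = (0.0000−13.8686)/(232.1406−154.1414) = -0.1778. V = [p*·0.0000 + (1−p*)·13.8686]/1.09 = 4.8471. B = V − Δ·S = 37.8676.
(2,2): S=279.6875. Δ = (V_up−V_dn)/(S_up−S_dn) = (0.0000−0.0000)/(349.6094−232.1406) = 0.0000. V = [p*·0.0000 + (1−p*)·0.0000]/1.09 = 0.0000. B = V − Δ·S = 0.0000.
(1,0): S=148.5700. Δ = (V_up−V_dn)/(S_up−S_dn) = (4.8471−30.8245)/(185.7125−123.3131) = -0.4163. V = [p*·4.8471 + (1−p*)·30.8245]/1.09 = 13.5259. B = V − Δ·S = 75.3770.
(1,1): S=223.7500. Δ = (V_up−V_dn)/(S_up−S_dn) = (0.0000−4.8471)/(279.6875−185.7125) = -0.0516. V = [p*·0.0000 + (1−p*)·4.8471]/1.09 = 1.6940. B = V − Δ·S = 13.2346.
(0,0): S=179.0000. Δ = (V_up−V_dn)/(S_up−S_dn) = (1.6940−13.5259)/(223.7500−148.5700) = -0.1574. V = [p*·1.6940 + (1−p*)·13.5259]/1.09 = 5.6894. B = V − Δ·S = 33.8605.
Check: Δ(0,0)·S0 + B(0,0) = 5.6894 = V0.

(0,0): Delta=-0.1574 Bond=33.8605
(1,0): Delta=-0.4163 Bond=75.3770
(1,1): Delta=-0.0516 Bond=13.2346
(2,0): Delta=-1.0000 Bond=154.1376
(2,1): Delta=-0.1778 Bond=37.8676
(2,2): Delta=0.0000 Bond=0.0000
V0=5.6894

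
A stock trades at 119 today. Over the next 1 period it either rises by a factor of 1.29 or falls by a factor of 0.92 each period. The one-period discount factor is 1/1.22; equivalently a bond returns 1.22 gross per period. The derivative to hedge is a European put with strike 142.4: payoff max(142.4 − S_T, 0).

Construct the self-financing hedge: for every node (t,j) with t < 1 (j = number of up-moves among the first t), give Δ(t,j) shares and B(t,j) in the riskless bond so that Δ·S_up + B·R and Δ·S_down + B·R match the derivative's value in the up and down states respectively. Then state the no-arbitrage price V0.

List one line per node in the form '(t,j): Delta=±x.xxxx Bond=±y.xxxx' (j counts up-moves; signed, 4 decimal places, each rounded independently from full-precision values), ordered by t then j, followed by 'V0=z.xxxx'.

The replicating-portfolio and risk-neutral prices coincide; use p* = (1.22−0.92)/(1.29−0.92) = 0.8108 for the latter.
At expiry t=1: V(1,0)=32.9200, V(1,1)=0.0000
Node (0,0) S=119.0000: V=(p*·0.0000+(1−p*)·32.9200)/1.22=5.1050; Δ=(0.0000−32.9200)/(153.5100−109.4800)=-0.7477; B=V−Δ·S=94.0780
Root portfolio cost Δ·119+B reproduces V0=5.1050.

(0,0): Delta=-0.7477 Bond=94.0780
V0=5.1050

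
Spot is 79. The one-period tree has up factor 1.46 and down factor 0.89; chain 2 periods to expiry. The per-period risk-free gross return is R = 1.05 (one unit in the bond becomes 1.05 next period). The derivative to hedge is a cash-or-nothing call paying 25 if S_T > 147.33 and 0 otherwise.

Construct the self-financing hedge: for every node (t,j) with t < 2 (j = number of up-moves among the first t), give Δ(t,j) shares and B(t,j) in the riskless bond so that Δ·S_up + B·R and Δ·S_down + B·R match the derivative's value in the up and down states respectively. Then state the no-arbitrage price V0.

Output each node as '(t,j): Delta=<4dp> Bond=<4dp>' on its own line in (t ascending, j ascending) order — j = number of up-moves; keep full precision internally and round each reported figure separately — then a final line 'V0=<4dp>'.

(0,0): Delta=0.1484 Bond=-9.9385
(1,0): Delta=0.0000 Bond=0.0000
(1,1): Delta=0.3803 Bond=-37.1763
V0=1.7867

Risk-neutral probability p* = (R−d)/(u−d) = (1.05−0.89)/(1.46−0.89) = 0.2807.
Payoff layer (t=2): V(2,0)=0.0000, V(2,1)=0.0000, V(2,2)=25.0000
(1,0): S=70.3100. Δ = (V_up−V_dn)/(S_up−S_dn) = (0.0000−0.0000)/(102.6526−62.5759) = 0.0000. V = [p*·0.0000 + (1−p*)·0.0000]/1.05 = 0.0000. B = V − Δ·S = 0.0000.
(1,1): S=115.3400. Δ = (V_up−V_dn)/(S_up−S_dn) = (25.0000−0.0000)/(168.3964−102.6526) = 0.3803. V = [p*·25.0000 + (1−p*)·0.0000]/1.05 = 6.6834. B = V − Δ·S = -37.1763.
(0,0): S=79.0000. Δ = (V_up−V_dn)/(S_up−S_dn) = (6.6834−0.0000)/(115.3400−70.3100) = 0.1484. V = [p*·6.6834 + (1−p*)·0.0000]/1.05 = 1.7867. B = V − Δ·S = -9.9385.
Root portfolio cost Δ·79+B reproduces V0=1.7867.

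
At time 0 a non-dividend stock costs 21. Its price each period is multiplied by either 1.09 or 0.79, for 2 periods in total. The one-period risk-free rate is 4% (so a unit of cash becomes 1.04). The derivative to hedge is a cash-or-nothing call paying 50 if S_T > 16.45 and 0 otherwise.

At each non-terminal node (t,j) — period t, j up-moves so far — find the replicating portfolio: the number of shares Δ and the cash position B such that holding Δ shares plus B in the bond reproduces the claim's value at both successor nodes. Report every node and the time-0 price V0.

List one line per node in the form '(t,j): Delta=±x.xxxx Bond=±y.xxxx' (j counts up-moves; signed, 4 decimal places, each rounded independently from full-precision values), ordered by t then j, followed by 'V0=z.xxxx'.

Under the risk-neutral measure, an up-move has probability p* = (R−d)/(u−d) = 0.8333 and values discount at R = 1.04.
Payoff layer (t=2): V(2,0)=0.0000, V(2,1)=50.0000, V(2,2)=50.0000
Node (1,0) S=16.5900: V=(p*·50.0000+(1−p*)·0.0000)/1.04=40.0641; Δ=(50.0000−0.0000)/(18.0831−13.1061)=10.0462; B=V−Δ·S=-126.6026
Node (1,1) S=22.8900: V=(p*·50.0000+(1−p*)·50.0000)/1.04=48.0769; Δ=(50.0000−50.0000)/(24.9501−18.0831)=0.0000; B=V−Δ·S=48.0769
Node (0,0) S=21.0000: V=(p*·48.0769+(1−p*)·40.0641)/1.04=44.9437; Δ=(48.0769−40.0641)/(22.8900−16.5900)=1.2719; B=V−Δ·S=18.2343
Check: Δ(0,0)·S0 + B(0,0) = 44.9437 = V0.

(0,0): Delta=1.2719 Bond=18.2343
(1,0): Delta=10.0462 Bond=-126.6026
(1,1): Delta=0.0000 Bond=48.0769
V0=44.9437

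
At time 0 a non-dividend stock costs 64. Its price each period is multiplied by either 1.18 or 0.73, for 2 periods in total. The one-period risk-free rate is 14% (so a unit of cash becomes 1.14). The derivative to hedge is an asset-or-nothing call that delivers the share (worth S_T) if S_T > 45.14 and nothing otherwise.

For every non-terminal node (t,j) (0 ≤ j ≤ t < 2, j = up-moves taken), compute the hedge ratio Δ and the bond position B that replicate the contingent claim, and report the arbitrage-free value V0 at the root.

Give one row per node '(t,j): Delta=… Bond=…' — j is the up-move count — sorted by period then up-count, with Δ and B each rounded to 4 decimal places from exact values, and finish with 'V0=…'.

No-arbitrage ⇒ martingale measure with p* = (R−d)/(u−d) = 0.9111.
At expiry t=2: V(2,0)=0.0000, V(2,1)=55.1296, V(2,2)=89.1136
Node (1,0) S=46.7200: V=(p*·55.1296+(1−p*)·0.0000)/1.14=44.0607; Δ=(55.1296−0.0000)/(55.1296−34.1056)=2.6222; B=V−Δ·S=-78.4495
Node (1,1) S=75.5200: V=(p*·89.1136+(1−p*)·55.1296)/1.14=75.5200; Δ=(89.1136−55.1296)/(89.1136−55.1296)=1.0000; B=V−Δ·S=0.0000
Node (0,0) S=64.0000: V=(p*·75.5200+(1−p*)·44.0607)/1.14=63.7926; Δ=(75.5200−44.0607)/(75.5200−46.7200)=1.0923; B=V−Δ·S=-6.1169
The time-0 hedge costs 63.7926, which is the no-arbitrage price.

(0,0): Delta=1.0923 Bond=-6.1169
(1,0): Delta=2.6222 Bond=-78.4495
(1,1): Delta=1.0000 Bond=0.0000
V0=63.7926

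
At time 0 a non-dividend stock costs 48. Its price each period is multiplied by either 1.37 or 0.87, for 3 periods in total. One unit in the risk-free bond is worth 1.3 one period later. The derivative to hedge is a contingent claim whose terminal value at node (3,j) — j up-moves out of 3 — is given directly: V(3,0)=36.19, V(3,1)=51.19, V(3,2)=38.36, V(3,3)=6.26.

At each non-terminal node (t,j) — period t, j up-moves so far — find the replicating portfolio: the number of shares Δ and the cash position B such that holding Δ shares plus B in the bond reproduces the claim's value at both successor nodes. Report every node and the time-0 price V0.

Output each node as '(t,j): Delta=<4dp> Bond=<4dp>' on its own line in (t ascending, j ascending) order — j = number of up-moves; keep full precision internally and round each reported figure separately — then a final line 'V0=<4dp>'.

(0,0): Delta=-0.6543 Bond=39.8637
(1,0): Delta=-0.3291 Bond=38.2455
(1,1): Delta=-0.6879 Bond=54.0332
(2,0): Delta=0.8257 Bond=7.7615
(2,1): Delta=-0.4485 Bond=56.5494
(2,2): Delta=-0.7126 Bond=72.4723
V0=8.4595

No-arbitrage ⇒ martingale measure with p* = (R−d)/(u−d) = 0.8600.
Terminal values V(3,·): V(3,0)=36.1900, V(3,1)=51.1900, V(3,2)=38.3600, V(3,3)=6.2600
  t=2,j=0: stock 36.3312 → up 49.7737 (V=51.1900), down 31.6081 (V=36.1900). Price 37.7615; hedge Δ=0.8257, bond B=7.7615.
  t=2,j=1: stock 57.2112 → up 78.3793 (V=38.3600), down 49.7737 (V=51.1900). Price 30.8894; hedge Δ=-0.4485, bond B=56.5494.
  t=2,j=2: stock 90.0912 → up 123.4249 (V=6.2600), down 78.3793 (V=38.3600). Price 8.2723; hedge Δ=-0.7126, bond B=72.4723.
  t=1,j=0: stock 41.7600 → up 57.2112 (V=30.8894), down 36.3312 (V=37.7615). Price 24.5011; hedge Δ=-0.3291, bond B=38.2455.
  t=1,j=1: stock 65.7600 → up 90.0912 (V=8.2723), down 57.2112 (V=30.8894). Price 8.7990; hedge Δ=-0.6879, bond B=54.0332.
  t=0,j=0: stock 48.0000 → up 65.7600 (V=8.7990), down 41.7600 (V=24.5011). Price 8.4595; hedge Δ=-0.6543, bond B=39.8637.
Root portfolio cost Δ·48+B reproduces V0=8.4595.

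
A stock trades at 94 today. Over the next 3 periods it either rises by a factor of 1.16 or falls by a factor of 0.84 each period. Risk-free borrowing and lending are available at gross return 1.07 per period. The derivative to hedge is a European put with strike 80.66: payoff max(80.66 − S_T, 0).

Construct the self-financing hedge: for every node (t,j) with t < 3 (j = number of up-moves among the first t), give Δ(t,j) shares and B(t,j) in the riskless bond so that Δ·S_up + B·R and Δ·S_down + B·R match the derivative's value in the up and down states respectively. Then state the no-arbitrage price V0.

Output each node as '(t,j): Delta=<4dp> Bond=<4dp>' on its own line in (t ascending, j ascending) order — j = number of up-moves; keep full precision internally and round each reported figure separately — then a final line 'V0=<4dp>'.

No-arbitrage ⇒ martingale measure with p* = (R−d)/(u−d) = 0.7188.
Terminal payoffs: V(3,0)=24.9458, V(3,1)=3.7214, V(3,2)=0.0000, V(3,3)=0.0000
(2,0): S=66.3264. Δ = (V_up−V_dn)/(S_up−S_dn) = (3.7214−24.9458)/(76.9386−55.7142) = -1.0000. V = [p*·3.7214 + (1−p*)·24.9458]/1.07 = 9.0568. B = V − Δ·S = 75.3832.
(2,1): S=91.5936. Δ = (V_up−V_dn)/(S_up−S_dn) = (0.0000−3.7214)/(106.2486−76.9386) = -0.1270. V = [p*·0.0000 + (1−p*)·3.7214]/1.07 = 0.9782. B = V − Δ·S = 12.6075.
(2,2): S=126.4864. Δ = (V_up−V_dn)/(S_up−S_dn) = (0.0000−0.0000)/(146.7242−106.2486) = 0.0000. V = [p*·0.0000 + (1−p*)·0.0000]/1.07 = 0.0000. B = V − Δ·S = 0.0000.
(1,0): S=78.9600. Δ = (V_up−V_dn)/(S_up−S_dn) = (0.9782−9.0568)/(91.5936−66.3264) = -0.3197. V = [p*·0.9782 + (1−p*)·9.0568]/1.07 = 3.0376. B = V − Δ·S = 28.2833.
(1,1): S=109.0400. Δ = (V_up−V_dn)/(S_up−S_dn) = (0.0000−0.9782)/(126.4864−91.5936) = -0.0280. V = [p*·0.0000 + (1−p*)·0.9782]/1.07 = 0.2571. B = V − Δ·S = 3.3139.
(0,0): S=94.0000. Δ = (V_up−V_dn)/(S_up−S_dn) = (0.2571−3.0376)/(109.0400−78.9600) = -0.0924. V = [p*·0.2571 + (1−p*)·3.0376]/1.07 = 0.9712. B = V − Δ·S = 9.6603.
Root portfolio cost Δ·94+B reproduces V0=0.9712.

(0,0): Delta=-0.0924 Bond=9.6603
(1,0): Delta=-0.3197 Bond=28.2833
(1,1): Delta=-0.0280 Bond=3.3139
(2,0): Delta=-1.0000 Bond=75.3832
(2,1): Delta=-0.1270 Bond=12.6075
(2,2): Delta=0.0000 Bond=0.0000
V0=0.9712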